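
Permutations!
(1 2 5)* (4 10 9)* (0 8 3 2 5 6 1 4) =(0 8 3 2 6 1 5 4 10 9) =[8, 5, 6, 2, 10, 4, 1, 7, 3, 0, 9]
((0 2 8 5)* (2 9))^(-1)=((0 9 2 8 5))^(-1)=(0 5 8 2 9)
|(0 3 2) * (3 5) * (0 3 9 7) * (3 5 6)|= 7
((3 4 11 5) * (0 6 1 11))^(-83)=((0 6 1 11 5 3 4))^(-83)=(0 6 1 11 5 3 4)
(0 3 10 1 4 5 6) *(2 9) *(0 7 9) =[3, 4, 0, 10, 5, 6, 7, 9, 8, 2, 1] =(0 3 10 1 4 5 6 7 9 2)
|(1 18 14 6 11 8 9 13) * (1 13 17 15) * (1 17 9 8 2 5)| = 14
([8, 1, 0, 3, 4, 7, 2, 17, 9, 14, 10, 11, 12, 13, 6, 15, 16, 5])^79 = [8, 1, 0, 3, 4, 7, 2, 17, 9, 14, 10, 11, 12, 13, 6, 15, 16, 5]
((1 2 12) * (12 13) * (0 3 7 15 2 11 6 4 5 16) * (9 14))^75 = ((0 3 7 15 2 13 12 1 11 6 4 5 16)(9 14))^75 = (0 4 1 2 3 5 11 13 7 16 6 12 15)(9 14)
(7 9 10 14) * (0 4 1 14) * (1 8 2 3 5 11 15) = (0 4 8 2 3 5 11 15 1 14 7 9 10) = [4, 14, 3, 5, 8, 11, 6, 9, 2, 10, 0, 15, 12, 13, 7, 1]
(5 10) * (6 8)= [0, 1, 2, 3, 4, 10, 8, 7, 6, 9, 5]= (5 10)(6 8)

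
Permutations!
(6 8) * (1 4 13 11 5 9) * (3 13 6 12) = (1 4 6 8 12 3 13 11 5 9) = [0, 4, 2, 13, 6, 9, 8, 7, 12, 1, 10, 5, 3, 11]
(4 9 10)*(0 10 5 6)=(0 10 4 9 5 6)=[10, 1, 2, 3, 9, 6, 0, 7, 8, 5, 4]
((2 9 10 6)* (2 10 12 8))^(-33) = (2 8 12 9)(6 10)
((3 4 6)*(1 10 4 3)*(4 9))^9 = ((1 10 9 4 6))^9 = (1 6 4 9 10)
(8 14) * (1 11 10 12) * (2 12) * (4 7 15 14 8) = [0, 11, 12, 3, 7, 5, 6, 15, 8, 9, 2, 10, 1, 13, 4, 14] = (1 11 10 2 12)(4 7 15 14)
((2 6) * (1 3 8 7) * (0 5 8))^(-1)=((0 5 8 7 1 3)(2 6))^(-1)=(0 3 1 7 8 5)(2 6)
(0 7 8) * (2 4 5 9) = [7, 1, 4, 3, 5, 9, 6, 8, 0, 2] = (0 7 8)(2 4 5 9)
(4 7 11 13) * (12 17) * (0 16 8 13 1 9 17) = (0 16 8 13 4 7 11 1 9 17 12) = [16, 9, 2, 3, 7, 5, 6, 11, 13, 17, 10, 1, 0, 4, 14, 15, 8, 12]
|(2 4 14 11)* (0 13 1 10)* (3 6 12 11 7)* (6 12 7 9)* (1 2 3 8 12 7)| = 45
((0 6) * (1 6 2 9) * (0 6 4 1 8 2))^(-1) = (1 4)(2 8 9)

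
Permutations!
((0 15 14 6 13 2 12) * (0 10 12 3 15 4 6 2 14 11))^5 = ((0 4 6 13 14 2 3 15 11)(10 12))^5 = (0 2 4 3 6 15 13 11 14)(10 12)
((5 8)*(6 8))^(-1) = (5 8 6)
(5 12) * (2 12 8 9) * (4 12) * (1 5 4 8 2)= (1 5 2 8 9)(4 12)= [0, 5, 8, 3, 12, 2, 6, 7, 9, 1, 10, 11, 4]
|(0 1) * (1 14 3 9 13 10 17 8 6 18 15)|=12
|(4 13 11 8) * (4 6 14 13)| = 5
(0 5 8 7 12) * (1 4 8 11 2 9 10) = (0 5 11 2 9 10 1 4 8 7 12) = [5, 4, 9, 3, 8, 11, 6, 12, 7, 10, 1, 2, 0]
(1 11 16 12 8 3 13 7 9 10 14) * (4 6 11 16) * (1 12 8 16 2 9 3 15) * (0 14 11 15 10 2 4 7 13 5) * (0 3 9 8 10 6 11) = (0 14 12 16 10)(1 4 11 7 9 2 8 6 15)(3 5) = [14, 4, 8, 5, 11, 3, 15, 9, 6, 2, 0, 7, 16, 13, 12, 1, 10]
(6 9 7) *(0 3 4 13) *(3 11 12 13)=(0 11 12 13)(3 4)(6 9 7)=[11, 1, 2, 4, 3, 5, 9, 6, 8, 7, 10, 12, 13, 0]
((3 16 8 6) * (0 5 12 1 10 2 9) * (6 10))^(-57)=(0 2 8 3 1 5 9 10 16 6 12)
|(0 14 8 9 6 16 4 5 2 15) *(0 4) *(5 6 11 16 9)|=11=|(0 14 8 5 2 15 4 6 9 11 16)|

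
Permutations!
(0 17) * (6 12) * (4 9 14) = (0 17)(4 9 14)(6 12) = [17, 1, 2, 3, 9, 5, 12, 7, 8, 14, 10, 11, 6, 13, 4, 15, 16, 0]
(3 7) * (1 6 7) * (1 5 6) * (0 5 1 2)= (0 5 6 7 3 1 2)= [5, 2, 0, 1, 4, 6, 7, 3]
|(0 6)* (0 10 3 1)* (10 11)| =6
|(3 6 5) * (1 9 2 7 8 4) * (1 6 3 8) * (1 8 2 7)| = 8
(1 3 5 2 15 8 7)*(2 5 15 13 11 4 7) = (1 3 15 8 2 13 11 4 7) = [0, 3, 13, 15, 7, 5, 6, 1, 2, 9, 10, 4, 12, 11, 14, 8]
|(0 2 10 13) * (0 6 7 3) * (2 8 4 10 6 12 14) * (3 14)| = |(0 8 4 10 13 12 3)(2 6 7 14)| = 28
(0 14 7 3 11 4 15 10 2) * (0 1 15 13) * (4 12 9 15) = (0 14 7 3 11 12 9 15 10 2 1 4 13) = [14, 4, 1, 11, 13, 5, 6, 3, 8, 15, 2, 12, 9, 0, 7, 10]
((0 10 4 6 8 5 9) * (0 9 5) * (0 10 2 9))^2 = ((0 2 9)(4 6 8 10))^2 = (0 9 2)(4 8)(6 10)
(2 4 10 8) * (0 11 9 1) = (0 11 9 1)(2 4 10 8) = [11, 0, 4, 3, 10, 5, 6, 7, 2, 1, 8, 9]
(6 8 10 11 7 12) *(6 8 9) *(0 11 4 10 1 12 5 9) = (0 11 7 5 9 6)(1 12 8)(4 10) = [11, 12, 2, 3, 10, 9, 0, 5, 1, 6, 4, 7, 8]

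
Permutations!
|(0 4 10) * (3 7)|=|(0 4 10)(3 7)|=6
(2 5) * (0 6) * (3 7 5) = (0 6)(2 3 7 5) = [6, 1, 3, 7, 4, 2, 0, 5]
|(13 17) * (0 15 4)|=6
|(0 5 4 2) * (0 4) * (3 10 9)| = |(0 5)(2 4)(3 10 9)| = 6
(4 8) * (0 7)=(0 7)(4 8)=[7, 1, 2, 3, 8, 5, 6, 0, 4]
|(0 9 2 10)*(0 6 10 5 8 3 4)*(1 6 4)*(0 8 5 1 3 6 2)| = 4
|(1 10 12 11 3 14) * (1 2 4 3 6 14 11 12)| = |(1 10)(2 4 3 11 6 14)| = 6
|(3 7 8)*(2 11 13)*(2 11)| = 6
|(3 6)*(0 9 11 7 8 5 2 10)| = |(0 9 11 7 8 5 2 10)(3 6)| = 8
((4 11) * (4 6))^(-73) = ((4 11 6))^(-73) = (4 6 11)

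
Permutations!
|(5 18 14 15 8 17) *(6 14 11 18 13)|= 14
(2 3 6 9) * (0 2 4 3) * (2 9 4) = (0 9 2)(3 6 4) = [9, 1, 0, 6, 3, 5, 4, 7, 8, 2]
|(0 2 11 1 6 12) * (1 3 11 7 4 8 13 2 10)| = 10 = |(0 10 1 6 12)(2 7 4 8 13)(3 11)|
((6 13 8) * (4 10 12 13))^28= ((4 10 12 13 8 6))^28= (4 8 12)(6 13 10)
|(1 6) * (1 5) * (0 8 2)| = |(0 8 2)(1 6 5)| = 3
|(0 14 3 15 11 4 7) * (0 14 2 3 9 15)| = 6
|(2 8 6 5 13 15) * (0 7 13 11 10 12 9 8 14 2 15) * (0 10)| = |(15)(0 7 13 10 12 9 8 6 5 11)(2 14)| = 10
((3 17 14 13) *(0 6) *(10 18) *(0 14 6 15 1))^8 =(18)(0 1 15)(3 14 17 13 6)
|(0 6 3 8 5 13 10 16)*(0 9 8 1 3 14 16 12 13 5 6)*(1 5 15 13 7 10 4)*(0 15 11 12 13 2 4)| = 60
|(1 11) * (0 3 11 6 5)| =|(0 3 11 1 6 5)| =6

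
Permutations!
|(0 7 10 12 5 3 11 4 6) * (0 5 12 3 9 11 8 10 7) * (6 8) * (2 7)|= |(12)(2 7)(3 6 5 9 11 4 8 10)|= 8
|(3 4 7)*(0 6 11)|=3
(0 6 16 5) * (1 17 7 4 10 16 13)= (0 6 13 1 17 7 4 10 16 5)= [6, 17, 2, 3, 10, 0, 13, 4, 8, 9, 16, 11, 12, 1, 14, 15, 5, 7]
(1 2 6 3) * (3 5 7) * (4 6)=(1 2 4 6 5 7 3)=[0, 2, 4, 1, 6, 7, 5, 3]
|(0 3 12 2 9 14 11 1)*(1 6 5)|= 10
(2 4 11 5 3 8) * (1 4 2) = (1 4 11 5 3 8) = [0, 4, 2, 8, 11, 3, 6, 7, 1, 9, 10, 5]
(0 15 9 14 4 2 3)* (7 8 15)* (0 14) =(0 7 8 15 9)(2 3 14 4) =[7, 1, 3, 14, 2, 5, 6, 8, 15, 0, 10, 11, 12, 13, 4, 9]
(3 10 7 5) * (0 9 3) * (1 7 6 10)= [9, 7, 2, 1, 4, 0, 10, 5, 8, 3, 6]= (0 9 3 1 7 5)(6 10)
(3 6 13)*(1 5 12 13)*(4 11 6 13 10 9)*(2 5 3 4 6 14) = (1 3 13 4 11 14 2 5 12 10 9 6) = [0, 3, 5, 13, 11, 12, 1, 7, 8, 6, 9, 14, 10, 4, 2]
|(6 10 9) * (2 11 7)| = 3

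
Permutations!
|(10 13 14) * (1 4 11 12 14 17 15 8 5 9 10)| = |(1 4 11 12 14)(5 9 10 13 17 15 8)| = 35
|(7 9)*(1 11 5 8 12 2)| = |(1 11 5 8 12 2)(7 9)| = 6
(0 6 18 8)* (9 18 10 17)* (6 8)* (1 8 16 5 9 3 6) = (0 16 5 9 18 1 8)(3 6 10 17) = [16, 8, 2, 6, 4, 9, 10, 7, 0, 18, 17, 11, 12, 13, 14, 15, 5, 3, 1]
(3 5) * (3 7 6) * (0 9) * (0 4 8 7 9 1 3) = (0 1 3 5 9 4 8 7 6) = [1, 3, 2, 5, 8, 9, 0, 6, 7, 4]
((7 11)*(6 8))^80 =(11)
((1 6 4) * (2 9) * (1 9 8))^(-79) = ((1 6 4 9 2 8))^(-79) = (1 8 2 9 4 6)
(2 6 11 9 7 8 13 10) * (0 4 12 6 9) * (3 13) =(0 4 12 6 11)(2 9 7 8 3 13 10) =[4, 1, 9, 13, 12, 5, 11, 8, 3, 7, 2, 0, 6, 10]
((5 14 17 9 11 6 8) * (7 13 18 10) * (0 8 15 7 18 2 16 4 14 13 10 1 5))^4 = (1 16 9 7 5 4 11 10 13 14 6 18 2 17 15)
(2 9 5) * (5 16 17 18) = [0, 1, 9, 3, 4, 2, 6, 7, 8, 16, 10, 11, 12, 13, 14, 15, 17, 18, 5] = (2 9 16 17 18 5)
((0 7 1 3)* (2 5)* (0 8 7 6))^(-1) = ((0 6)(1 3 8 7)(2 5))^(-1) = (0 6)(1 7 8 3)(2 5)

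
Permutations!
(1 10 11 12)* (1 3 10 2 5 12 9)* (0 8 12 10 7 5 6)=(0 8 12 3 7 5 10 11 9 1 2 6)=[8, 2, 6, 7, 4, 10, 0, 5, 12, 1, 11, 9, 3]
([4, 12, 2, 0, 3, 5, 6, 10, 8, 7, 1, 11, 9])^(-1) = [3, 10, 2, 4, 0, 5, 6, 9, 8, 12, 7, 11, 1]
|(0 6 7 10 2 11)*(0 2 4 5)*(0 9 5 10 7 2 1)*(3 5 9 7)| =|(0 6 2 11 1)(3 5 7)(4 10)| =30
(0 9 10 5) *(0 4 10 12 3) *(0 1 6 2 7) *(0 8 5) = (0 9 12 3 1 6 2 7 8 5 4 10) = [9, 6, 7, 1, 10, 4, 2, 8, 5, 12, 0, 11, 3]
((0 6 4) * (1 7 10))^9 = (10)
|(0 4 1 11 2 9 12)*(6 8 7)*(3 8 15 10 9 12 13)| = |(0 4 1 11 2 12)(3 8 7 6 15 10 9 13)| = 24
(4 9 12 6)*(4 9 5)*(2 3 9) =(2 3 9 12 6)(4 5) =[0, 1, 3, 9, 5, 4, 2, 7, 8, 12, 10, 11, 6]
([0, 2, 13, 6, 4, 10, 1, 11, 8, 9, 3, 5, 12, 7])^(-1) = (1 6 3 10 5 11 7 13 2)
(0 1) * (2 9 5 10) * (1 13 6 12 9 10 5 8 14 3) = (0 13 6 12 9 8 14 3 1)(2 10) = [13, 0, 10, 1, 4, 5, 12, 7, 14, 8, 2, 11, 9, 6, 3]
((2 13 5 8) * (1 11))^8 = (13)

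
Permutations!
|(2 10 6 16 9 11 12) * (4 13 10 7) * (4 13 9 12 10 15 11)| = |(2 7 13 15 11 10 6 16 12)(4 9)| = 18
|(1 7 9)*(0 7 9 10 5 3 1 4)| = 8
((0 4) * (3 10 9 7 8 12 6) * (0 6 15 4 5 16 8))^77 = (0 15 9 8 3 5 4 7 12 10 16 6) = ((0 5 16 8 12 15 4 6 3 10 9 7))^77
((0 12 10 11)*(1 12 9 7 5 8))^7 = ((0 9 7 5 8 1 12 10 11))^7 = (0 10 1 5 9 11 12 8 7)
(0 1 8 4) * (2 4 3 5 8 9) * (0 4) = (0 1 9 2)(3 5 8) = [1, 9, 0, 5, 4, 8, 6, 7, 3, 2]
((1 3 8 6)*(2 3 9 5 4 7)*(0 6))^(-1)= (0 8 3 2 7 4 5 9 1 6)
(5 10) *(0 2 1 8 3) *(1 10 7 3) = [2, 8, 10, 0, 4, 7, 6, 3, 1, 9, 5] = (0 2 10 5 7 3)(1 8)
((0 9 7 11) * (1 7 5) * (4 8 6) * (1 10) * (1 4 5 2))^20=(0 2 7)(1 11 9)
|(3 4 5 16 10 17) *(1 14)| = 6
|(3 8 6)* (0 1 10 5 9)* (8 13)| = 20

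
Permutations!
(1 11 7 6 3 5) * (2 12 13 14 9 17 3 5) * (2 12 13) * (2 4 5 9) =(1 11 7 6 9 17 3 12 4 5)(2 13 14) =[0, 11, 13, 12, 5, 1, 9, 6, 8, 17, 10, 7, 4, 14, 2, 15, 16, 3]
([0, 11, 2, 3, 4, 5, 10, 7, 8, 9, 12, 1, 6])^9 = (12)(1 11)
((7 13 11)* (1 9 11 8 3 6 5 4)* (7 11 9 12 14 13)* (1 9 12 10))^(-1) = (1 10)(3 8 13 14 12 9 4 5 6)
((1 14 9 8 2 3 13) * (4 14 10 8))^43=(1 10 8 2 3 13)(4 14 9)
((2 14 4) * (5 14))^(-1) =(2 4 14 5)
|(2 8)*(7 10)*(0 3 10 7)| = 6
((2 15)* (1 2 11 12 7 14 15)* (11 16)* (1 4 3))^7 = ((1 2 4 3)(7 14 15 16 11 12))^7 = (1 3 4 2)(7 14 15 16 11 12)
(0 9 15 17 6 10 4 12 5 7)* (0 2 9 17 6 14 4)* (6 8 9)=(0 17 14 4 12 5 7 2 6 10)(8 9 15)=[17, 1, 6, 3, 12, 7, 10, 2, 9, 15, 0, 11, 5, 13, 4, 8, 16, 14]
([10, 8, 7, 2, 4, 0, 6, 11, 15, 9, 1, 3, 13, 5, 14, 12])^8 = (15)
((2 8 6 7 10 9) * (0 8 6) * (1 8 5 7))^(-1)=(0 8 1 6 2 9 10 7 5)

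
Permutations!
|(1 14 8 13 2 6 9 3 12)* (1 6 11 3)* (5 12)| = 11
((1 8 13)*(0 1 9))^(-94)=((0 1 8 13 9))^(-94)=(0 1 8 13 9)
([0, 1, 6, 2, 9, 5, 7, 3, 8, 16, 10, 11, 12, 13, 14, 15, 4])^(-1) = [0, 1, 3, 7, 16, 5, 2, 6, 8, 4, 10, 11, 12, 13, 14, 15, 9]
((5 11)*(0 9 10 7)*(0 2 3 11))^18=((0 9 10 7 2 3 11 5))^18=(0 10 2 11)(3 5 9 7)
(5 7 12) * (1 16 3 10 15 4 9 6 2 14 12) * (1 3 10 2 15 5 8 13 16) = [0, 1, 14, 2, 9, 7, 15, 3, 13, 6, 5, 11, 8, 16, 12, 4, 10] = (2 14 12 8 13 16 10 5 7 3)(4 9 6 15)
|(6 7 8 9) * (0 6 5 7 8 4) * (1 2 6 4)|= 14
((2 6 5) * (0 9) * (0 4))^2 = (0 4 9)(2 5 6)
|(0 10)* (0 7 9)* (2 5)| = 4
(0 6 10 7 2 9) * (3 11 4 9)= [6, 1, 3, 11, 9, 5, 10, 2, 8, 0, 7, 4]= (0 6 10 7 2 3 11 4 9)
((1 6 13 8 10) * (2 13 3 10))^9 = (13)(1 6 3 10)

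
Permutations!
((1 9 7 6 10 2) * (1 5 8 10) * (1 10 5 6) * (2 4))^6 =((1 9 7)(2 6 10 4)(5 8))^6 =(2 10)(4 6)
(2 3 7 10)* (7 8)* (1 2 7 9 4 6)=(1 2 3 8 9 4 6)(7 10)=[0, 2, 3, 8, 6, 5, 1, 10, 9, 4, 7]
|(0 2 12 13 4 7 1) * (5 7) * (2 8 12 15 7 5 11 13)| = 21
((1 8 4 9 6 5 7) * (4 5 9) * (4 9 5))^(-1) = (1 7 5 6 9 4 8) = ((1 8 4 9 6 5 7))^(-1)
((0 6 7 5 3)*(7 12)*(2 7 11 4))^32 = (0 2 6 7 12 5 11 3 4) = ((0 6 12 11 4 2 7 5 3))^32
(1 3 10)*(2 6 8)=(1 3 10)(2 6 8)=[0, 3, 6, 10, 4, 5, 8, 7, 2, 9, 1]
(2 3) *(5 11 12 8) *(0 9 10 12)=[9, 1, 3, 2, 4, 11, 6, 7, 5, 10, 12, 0, 8]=(0 9 10 12 8 5 11)(2 3)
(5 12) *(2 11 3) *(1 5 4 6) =(1 5 12 4 6)(2 11 3) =[0, 5, 11, 2, 6, 12, 1, 7, 8, 9, 10, 3, 4]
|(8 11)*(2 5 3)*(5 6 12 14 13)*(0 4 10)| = 42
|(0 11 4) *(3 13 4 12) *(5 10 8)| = 6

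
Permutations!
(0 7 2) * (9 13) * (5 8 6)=(0 7 2)(5 8 6)(9 13)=[7, 1, 0, 3, 4, 8, 5, 2, 6, 13, 10, 11, 12, 9]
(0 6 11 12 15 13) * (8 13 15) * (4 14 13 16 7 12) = (0 6 11 4 14 13)(7 12 8 16) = [6, 1, 2, 3, 14, 5, 11, 12, 16, 9, 10, 4, 8, 0, 13, 15, 7]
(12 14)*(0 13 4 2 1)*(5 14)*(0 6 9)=(0 13 4 2 1 6 9)(5 14 12)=[13, 6, 1, 3, 2, 14, 9, 7, 8, 0, 10, 11, 5, 4, 12]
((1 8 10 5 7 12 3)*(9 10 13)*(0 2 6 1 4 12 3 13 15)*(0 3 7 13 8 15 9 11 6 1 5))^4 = (0 3 9 1 12)(2 4 10 15 8)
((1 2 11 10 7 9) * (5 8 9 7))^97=((1 2 11 10 5 8 9))^97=(1 9 8 5 10 11 2)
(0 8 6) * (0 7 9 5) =(0 8 6 7 9 5) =[8, 1, 2, 3, 4, 0, 7, 9, 6, 5]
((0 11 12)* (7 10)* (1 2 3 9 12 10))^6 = (0 3 7)(1 11 9)(2 10 12)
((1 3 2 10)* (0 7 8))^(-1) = (0 8 7)(1 10 2 3)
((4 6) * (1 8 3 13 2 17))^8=(1 3 2)(8 13 17)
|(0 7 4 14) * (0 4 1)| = 6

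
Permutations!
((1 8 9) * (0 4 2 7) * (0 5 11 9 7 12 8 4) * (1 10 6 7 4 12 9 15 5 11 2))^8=((1 12 8 4)(2 9 10 6 7 11 15 5))^8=(15)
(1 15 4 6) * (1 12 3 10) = [0, 15, 2, 10, 6, 5, 12, 7, 8, 9, 1, 11, 3, 13, 14, 4] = (1 15 4 6 12 3 10)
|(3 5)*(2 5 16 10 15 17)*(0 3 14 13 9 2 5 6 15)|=|(0 3 16 10)(2 6 15 17 5 14 13 9)|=8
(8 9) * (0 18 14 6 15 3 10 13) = (0 18 14 6 15 3 10 13)(8 9) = [18, 1, 2, 10, 4, 5, 15, 7, 9, 8, 13, 11, 12, 0, 6, 3, 16, 17, 14]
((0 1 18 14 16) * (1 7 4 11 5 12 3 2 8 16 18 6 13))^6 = (18)(0 3 4 8 5)(2 11 16 12 7)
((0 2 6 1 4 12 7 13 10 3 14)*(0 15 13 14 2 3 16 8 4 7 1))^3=(0 6 2 3)(1 15 16 12 14 10 4 7 13 8)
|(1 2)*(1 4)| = 3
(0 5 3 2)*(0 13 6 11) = (0 5 3 2 13 6 11) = [5, 1, 13, 2, 4, 3, 11, 7, 8, 9, 10, 0, 12, 6]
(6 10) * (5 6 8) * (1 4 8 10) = [0, 4, 2, 3, 8, 6, 1, 7, 5, 9, 10] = (10)(1 4 8 5 6)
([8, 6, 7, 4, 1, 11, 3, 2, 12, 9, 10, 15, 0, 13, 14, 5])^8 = (0 12 8)(5 15 11)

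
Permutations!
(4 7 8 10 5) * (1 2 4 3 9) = (1 2 4 7 8 10 5 3 9) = [0, 2, 4, 9, 7, 3, 6, 8, 10, 1, 5]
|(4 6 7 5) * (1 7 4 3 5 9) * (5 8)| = |(1 7 9)(3 8 5)(4 6)| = 6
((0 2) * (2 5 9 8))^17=((0 5 9 8 2))^17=(0 9 2 5 8)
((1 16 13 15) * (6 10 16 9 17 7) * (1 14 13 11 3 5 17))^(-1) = ((1 9)(3 5 17 7 6 10 16 11)(13 15 14))^(-1) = (1 9)(3 11 16 10 6 7 17 5)(13 14 15)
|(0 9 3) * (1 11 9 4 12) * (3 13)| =8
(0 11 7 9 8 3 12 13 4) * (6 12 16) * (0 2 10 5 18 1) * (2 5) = (0 11 7 9 8 3 16 6 12 13 4 5 18 1)(2 10) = [11, 0, 10, 16, 5, 18, 12, 9, 3, 8, 2, 7, 13, 4, 14, 15, 6, 17, 1]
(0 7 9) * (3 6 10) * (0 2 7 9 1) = (0 9 2 7 1)(3 6 10) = [9, 0, 7, 6, 4, 5, 10, 1, 8, 2, 3]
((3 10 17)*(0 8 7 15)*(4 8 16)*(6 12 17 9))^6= ((0 16 4 8 7 15)(3 10 9 6 12 17))^6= (17)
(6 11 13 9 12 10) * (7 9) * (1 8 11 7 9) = (1 8 11 13 9 12 10 6 7) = [0, 8, 2, 3, 4, 5, 7, 1, 11, 12, 6, 13, 10, 9]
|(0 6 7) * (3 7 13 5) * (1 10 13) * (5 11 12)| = 10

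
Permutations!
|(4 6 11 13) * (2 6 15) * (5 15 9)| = |(2 6 11 13 4 9 5 15)| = 8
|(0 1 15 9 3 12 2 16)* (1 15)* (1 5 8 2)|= 10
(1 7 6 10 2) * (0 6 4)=[6, 7, 1, 3, 0, 5, 10, 4, 8, 9, 2]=(0 6 10 2 1 7 4)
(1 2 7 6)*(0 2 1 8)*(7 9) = (0 2 9 7 6 8) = [2, 1, 9, 3, 4, 5, 8, 6, 0, 7]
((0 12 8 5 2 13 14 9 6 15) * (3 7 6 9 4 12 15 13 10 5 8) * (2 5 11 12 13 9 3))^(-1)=((0 15)(2 10 11 12)(3 7 6 9)(4 13 14))^(-1)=(0 15)(2 12 11 10)(3 9 6 7)(4 14 13)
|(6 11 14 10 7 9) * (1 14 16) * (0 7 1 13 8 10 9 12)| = 9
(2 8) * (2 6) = (2 8 6) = [0, 1, 8, 3, 4, 5, 2, 7, 6]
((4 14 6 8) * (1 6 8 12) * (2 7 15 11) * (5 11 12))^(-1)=(1 12 15 7 2 11 5 6)(4 8 14)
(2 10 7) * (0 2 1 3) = [2, 3, 10, 0, 4, 5, 6, 1, 8, 9, 7] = (0 2 10 7 1 3)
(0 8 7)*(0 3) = [8, 1, 2, 0, 4, 5, 6, 3, 7] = (0 8 7 3)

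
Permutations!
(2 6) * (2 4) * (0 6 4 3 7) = (0 6 3 7)(2 4) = [6, 1, 4, 7, 2, 5, 3, 0]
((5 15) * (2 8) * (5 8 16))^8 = ((2 16 5 15 8))^8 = (2 15 16 8 5)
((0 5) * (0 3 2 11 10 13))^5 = (0 10 2 5 13 11 3)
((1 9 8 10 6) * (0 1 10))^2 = (10)(0 9)(1 8)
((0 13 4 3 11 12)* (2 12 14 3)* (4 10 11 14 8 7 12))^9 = (0 10 8 12 13 11 7)(2 4)(3 14)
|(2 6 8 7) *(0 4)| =4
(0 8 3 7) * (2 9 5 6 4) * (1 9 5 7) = (0 8 3 1 9 7)(2 5 6 4) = [8, 9, 5, 1, 2, 6, 4, 0, 3, 7]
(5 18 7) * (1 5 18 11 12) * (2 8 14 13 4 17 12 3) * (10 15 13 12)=(1 5 11 3 2 8 14 12)(4 17 10 15 13)(7 18)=[0, 5, 8, 2, 17, 11, 6, 18, 14, 9, 15, 3, 1, 4, 12, 13, 16, 10, 7]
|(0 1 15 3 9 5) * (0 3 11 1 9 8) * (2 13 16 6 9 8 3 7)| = 42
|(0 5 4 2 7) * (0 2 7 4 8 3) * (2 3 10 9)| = 9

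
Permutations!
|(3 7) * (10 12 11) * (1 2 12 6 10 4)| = |(1 2 12 11 4)(3 7)(6 10)| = 10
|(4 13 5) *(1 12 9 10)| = 12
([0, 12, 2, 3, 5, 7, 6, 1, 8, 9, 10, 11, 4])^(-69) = [0, 12, 2, 3, 5, 7, 6, 1, 8, 9, 10, 11, 4]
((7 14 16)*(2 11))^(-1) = (2 11)(7 16 14)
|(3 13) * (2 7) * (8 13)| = 6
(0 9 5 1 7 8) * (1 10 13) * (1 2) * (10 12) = (0 9 5 12 10 13 2 1 7 8) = [9, 7, 1, 3, 4, 12, 6, 8, 0, 5, 13, 11, 10, 2]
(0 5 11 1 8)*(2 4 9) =(0 5 11 1 8)(2 4 9) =[5, 8, 4, 3, 9, 11, 6, 7, 0, 2, 10, 1]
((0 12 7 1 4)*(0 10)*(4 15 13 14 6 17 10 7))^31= (0 17 14 15 7 12 10 6 13 1 4)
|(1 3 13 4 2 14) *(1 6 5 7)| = 9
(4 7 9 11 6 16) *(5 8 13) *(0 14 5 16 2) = (0 14 5 8 13 16 4 7 9 11 6 2) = [14, 1, 0, 3, 7, 8, 2, 9, 13, 11, 10, 6, 12, 16, 5, 15, 4]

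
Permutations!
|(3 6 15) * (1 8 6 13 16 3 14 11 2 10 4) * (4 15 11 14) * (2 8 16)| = |(1 16 3 13 2 10 15 4)(6 11 8)| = 24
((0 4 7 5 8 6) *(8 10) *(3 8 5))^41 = (0 6 8 3 7 4)(5 10)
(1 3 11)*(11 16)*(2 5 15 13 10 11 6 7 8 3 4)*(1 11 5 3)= (1 4 2 3 16 6 7 8)(5 15 13 10)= [0, 4, 3, 16, 2, 15, 7, 8, 1, 9, 5, 11, 12, 10, 14, 13, 6]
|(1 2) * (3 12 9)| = |(1 2)(3 12 9)| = 6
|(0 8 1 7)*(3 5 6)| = |(0 8 1 7)(3 5 6)| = 12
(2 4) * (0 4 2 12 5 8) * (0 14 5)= [4, 1, 2, 3, 12, 8, 6, 7, 14, 9, 10, 11, 0, 13, 5]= (0 4 12)(5 8 14)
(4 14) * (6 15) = [0, 1, 2, 3, 14, 5, 15, 7, 8, 9, 10, 11, 12, 13, 4, 6] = (4 14)(6 15)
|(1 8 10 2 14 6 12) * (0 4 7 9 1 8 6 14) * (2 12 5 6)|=6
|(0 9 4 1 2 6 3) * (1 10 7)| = 9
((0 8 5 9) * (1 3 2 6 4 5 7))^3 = (0 1 6 9 7 2 5 8 3 4)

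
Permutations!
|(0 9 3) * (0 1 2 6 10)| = |(0 9 3 1 2 6 10)| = 7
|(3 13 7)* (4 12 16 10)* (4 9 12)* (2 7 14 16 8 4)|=11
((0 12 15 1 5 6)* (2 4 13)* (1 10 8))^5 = ((0 12 15 10 8 1 5 6)(2 4 13))^5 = (0 1 15 6 8 12 5 10)(2 13 4)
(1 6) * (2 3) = [0, 6, 3, 2, 4, 5, 1] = (1 6)(2 3)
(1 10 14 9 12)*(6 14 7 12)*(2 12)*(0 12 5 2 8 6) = [12, 10, 5, 3, 4, 2, 14, 8, 6, 0, 7, 11, 1, 13, 9] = (0 12 1 10 7 8 6 14 9)(2 5)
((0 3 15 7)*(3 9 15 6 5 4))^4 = (15)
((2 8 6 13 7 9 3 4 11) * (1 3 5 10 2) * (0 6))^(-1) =(0 8 2 10 5 9 7 13 6)(1 11 4 3)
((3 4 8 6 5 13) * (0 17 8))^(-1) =((0 17 8 6 5 13 3 4))^(-1) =(0 4 3 13 5 6 8 17)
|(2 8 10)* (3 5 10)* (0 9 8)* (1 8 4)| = 9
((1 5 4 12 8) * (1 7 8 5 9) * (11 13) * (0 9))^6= (13)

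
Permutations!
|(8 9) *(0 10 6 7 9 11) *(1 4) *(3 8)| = 8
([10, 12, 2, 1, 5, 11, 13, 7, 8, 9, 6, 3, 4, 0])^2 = (0 6)(1 4 11)(3 12 5)(10 13)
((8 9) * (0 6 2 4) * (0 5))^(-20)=(9)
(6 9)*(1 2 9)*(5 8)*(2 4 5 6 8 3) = (1 4 5 3 2 9 8 6) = [0, 4, 9, 2, 5, 3, 1, 7, 6, 8]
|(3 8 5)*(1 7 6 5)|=6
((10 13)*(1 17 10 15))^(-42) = (1 13 17 15 10) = ((1 17 10 13 15))^(-42)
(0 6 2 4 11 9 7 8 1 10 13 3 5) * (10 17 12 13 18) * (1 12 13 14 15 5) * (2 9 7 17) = (0 6 9 17 13 3 1 2 4 11 7 8 12 14 15 5)(10 18) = [6, 2, 4, 1, 11, 0, 9, 8, 12, 17, 18, 7, 14, 3, 15, 5, 16, 13, 10]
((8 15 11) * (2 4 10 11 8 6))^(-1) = ((2 4 10 11 6)(8 15))^(-1) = (2 6 11 10 4)(8 15)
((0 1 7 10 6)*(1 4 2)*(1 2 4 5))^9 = ((0 5 1 7 10 6))^9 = (0 7)(1 6)(5 10)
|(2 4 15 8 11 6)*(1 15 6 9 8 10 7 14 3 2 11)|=12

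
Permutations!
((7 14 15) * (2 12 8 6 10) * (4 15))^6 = ((2 12 8 6 10)(4 15 7 14))^6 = (2 12 8 6 10)(4 7)(14 15)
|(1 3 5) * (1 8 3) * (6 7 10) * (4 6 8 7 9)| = |(3 5 7 10 8)(4 6 9)| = 15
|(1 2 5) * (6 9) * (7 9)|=3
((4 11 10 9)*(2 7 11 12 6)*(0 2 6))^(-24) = (12)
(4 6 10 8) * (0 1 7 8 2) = [1, 7, 0, 3, 6, 5, 10, 8, 4, 9, 2] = (0 1 7 8 4 6 10 2)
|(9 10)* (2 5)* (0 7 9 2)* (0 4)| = 7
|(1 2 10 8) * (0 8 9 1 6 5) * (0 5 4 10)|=8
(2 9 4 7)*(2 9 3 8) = (2 3 8)(4 7 9) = [0, 1, 3, 8, 7, 5, 6, 9, 2, 4]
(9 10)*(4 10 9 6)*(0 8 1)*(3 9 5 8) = (0 3 9 5 8 1)(4 10 6) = [3, 0, 2, 9, 10, 8, 4, 7, 1, 5, 6]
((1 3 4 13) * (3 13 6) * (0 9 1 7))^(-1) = (0 7 13 1 9)(3 6 4)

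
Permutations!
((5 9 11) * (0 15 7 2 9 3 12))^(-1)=((0 15 7 2 9 11 5 3 12))^(-1)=(0 12 3 5 11 9 2 7 15)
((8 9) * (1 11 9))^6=(1 9)(8 11)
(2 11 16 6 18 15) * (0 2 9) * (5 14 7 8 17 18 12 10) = (0 2 11 16 6 12 10 5 14 7 8 17 18 15 9) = [2, 1, 11, 3, 4, 14, 12, 8, 17, 0, 5, 16, 10, 13, 7, 9, 6, 18, 15]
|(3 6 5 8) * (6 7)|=5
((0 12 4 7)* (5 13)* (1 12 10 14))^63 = ((0 10 14 1 12 4 7)(5 13))^63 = (14)(5 13)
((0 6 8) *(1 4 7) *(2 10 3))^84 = ((0 6 8)(1 4 7)(2 10 3))^84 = (10)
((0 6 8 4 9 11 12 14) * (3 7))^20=((0 6 8 4 9 11 12 14)(3 7))^20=(0 9)(4 14)(6 11)(8 12)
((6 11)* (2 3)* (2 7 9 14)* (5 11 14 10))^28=(2 3 7 9 10 5 11 6 14)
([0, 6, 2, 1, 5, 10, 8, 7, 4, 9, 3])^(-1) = [0, 3, 2, 10, 8, 4, 1, 7, 6, 9, 5]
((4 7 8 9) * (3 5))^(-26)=((3 5)(4 7 8 9))^(-26)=(4 8)(7 9)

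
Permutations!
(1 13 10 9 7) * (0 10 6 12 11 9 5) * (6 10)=(0 6 12 11 9 7 1 13 10 5)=[6, 13, 2, 3, 4, 0, 12, 1, 8, 7, 5, 9, 11, 10]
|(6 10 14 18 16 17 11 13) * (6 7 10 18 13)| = |(6 18 16 17 11)(7 10 14 13)| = 20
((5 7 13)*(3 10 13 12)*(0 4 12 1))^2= ((0 4 12 3 10 13 5 7 1))^2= (0 12 10 5 1 4 3 13 7)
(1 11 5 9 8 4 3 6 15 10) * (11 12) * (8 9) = [0, 12, 2, 6, 3, 8, 15, 7, 4, 9, 1, 5, 11, 13, 14, 10] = (1 12 11 5 8 4 3 6 15 10)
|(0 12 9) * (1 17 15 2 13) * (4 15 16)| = 21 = |(0 12 9)(1 17 16 4 15 2 13)|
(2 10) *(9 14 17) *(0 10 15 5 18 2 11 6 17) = (0 10 11 6 17 9 14)(2 15 5 18) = [10, 1, 15, 3, 4, 18, 17, 7, 8, 14, 11, 6, 12, 13, 0, 5, 16, 9, 2]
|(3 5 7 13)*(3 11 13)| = |(3 5 7)(11 13)| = 6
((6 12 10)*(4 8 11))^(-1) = ((4 8 11)(6 12 10))^(-1) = (4 11 8)(6 10 12)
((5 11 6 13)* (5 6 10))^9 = ((5 11 10)(6 13))^9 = (6 13)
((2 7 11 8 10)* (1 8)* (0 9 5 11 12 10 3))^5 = ((0 9 5 11 1 8 3)(2 7 12 10))^5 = (0 8 11 9 3 1 5)(2 7 12 10)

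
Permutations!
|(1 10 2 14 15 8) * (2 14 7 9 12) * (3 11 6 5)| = |(1 10 14 15 8)(2 7 9 12)(3 11 6 5)| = 20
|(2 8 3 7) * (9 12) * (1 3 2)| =|(1 3 7)(2 8)(9 12)| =6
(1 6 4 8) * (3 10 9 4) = (1 6 3 10 9 4 8) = [0, 6, 2, 10, 8, 5, 3, 7, 1, 4, 9]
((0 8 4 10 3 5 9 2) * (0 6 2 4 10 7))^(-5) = ((0 8 10 3 5 9 4 7)(2 6))^(-5) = (0 3 4 8 5 7 10 9)(2 6)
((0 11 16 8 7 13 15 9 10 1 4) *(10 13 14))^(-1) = (0 4 1 10 14 7 8 16 11)(9 15 13)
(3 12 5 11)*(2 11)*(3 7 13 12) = (2 11 7 13 12 5) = [0, 1, 11, 3, 4, 2, 6, 13, 8, 9, 10, 7, 5, 12]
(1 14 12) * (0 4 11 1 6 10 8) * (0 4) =(1 14 12 6 10 8 4 11) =[0, 14, 2, 3, 11, 5, 10, 7, 4, 9, 8, 1, 6, 13, 12]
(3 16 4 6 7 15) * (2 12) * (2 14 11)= (2 12 14 11)(3 16 4 6 7 15)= [0, 1, 12, 16, 6, 5, 7, 15, 8, 9, 10, 2, 14, 13, 11, 3, 4]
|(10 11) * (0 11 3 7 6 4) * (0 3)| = 12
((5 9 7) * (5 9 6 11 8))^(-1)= ((5 6 11 8)(7 9))^(-1)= (5 8 11 6)(7 9)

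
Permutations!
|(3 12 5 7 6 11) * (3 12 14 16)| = |(3 14 16)(5 7 6 11 12)| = 15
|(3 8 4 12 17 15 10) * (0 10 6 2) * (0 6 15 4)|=|(0 10 3 8)(2 6)(4 12 17)|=12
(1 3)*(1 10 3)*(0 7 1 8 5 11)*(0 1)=(0 7)(1 8 5 11)(3 10)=[7, 8, 2, 10, 4, 11, 6, 0, 5, 9, 3, 1]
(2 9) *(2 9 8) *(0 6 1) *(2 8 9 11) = (0 6 1)(2 9 11) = [6, 0, 9, 3, 4, 5, 1, 7, 8, 11, 10, 2]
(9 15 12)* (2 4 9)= [0, 1, 4, 3, 9, 5, 6, 7, 8, 15, 10, 11, 2, 13, 14, 12]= (2 4 9 15 12)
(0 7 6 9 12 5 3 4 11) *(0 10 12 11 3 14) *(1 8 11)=(0 7 6 9 1 8 11 10 12 5 14)(3 4)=[7, 8, 2, 4, 3, 14, 9, 6, 11, 1, 12, 10, 5, 13, 0]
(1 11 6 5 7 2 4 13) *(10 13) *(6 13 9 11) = (1 6 5 7 2 4 10 9 11 13) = [0, 6, 4, 3, 10, 7, 5, 2, 8, 11, 9, 13, 12, 1]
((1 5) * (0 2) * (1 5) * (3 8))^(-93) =(0 2)(3 8) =((0 2)(3 8))^(-93)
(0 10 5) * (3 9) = (0 10 5)(3 9) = [10, 1, 2, 9, 4, 0, 6, 7, 8, 3, 5]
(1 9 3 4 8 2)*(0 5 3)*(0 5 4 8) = [4, 9, 1, 8, 0, 3, 6, 7, 2, 5] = (0 4)(1 9 5 3 8 2)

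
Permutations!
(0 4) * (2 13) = (0 4)(2 13) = [4, 1, 13, 3, 0, 5, 6, 7, 8, 9, 10, 11, 12, 2]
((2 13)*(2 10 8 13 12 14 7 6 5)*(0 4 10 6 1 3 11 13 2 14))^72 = (14)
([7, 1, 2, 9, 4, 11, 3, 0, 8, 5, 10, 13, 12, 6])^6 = (13)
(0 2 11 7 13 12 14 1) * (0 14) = (0 2 11 7 13 12)(1 14) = [2, 14, 11, 3, 4, 5, 6, 13, 8, 9, 10, 7, 0, 12, 1]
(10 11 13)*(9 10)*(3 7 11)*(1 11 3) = [0, 11, 2, 7, 4, 5, 6, 3, 8, 10, 1, 13, 12, 9] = (1 11 13 9 10)(3 7)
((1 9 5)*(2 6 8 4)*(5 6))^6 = (1 5 2 4 8 6 9)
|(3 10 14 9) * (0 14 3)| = 6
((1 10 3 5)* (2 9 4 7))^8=((1 10 3 5)(2 9 4 7))^8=(10)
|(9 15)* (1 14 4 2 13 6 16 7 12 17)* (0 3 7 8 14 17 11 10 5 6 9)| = |(0 3 7 12 11 10 5 6 16 8 14 4 2 13 9 15)(1 17)| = 16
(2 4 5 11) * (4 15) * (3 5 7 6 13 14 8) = (2 15 4 7 6 13 14 8 3 5 11) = [0, 1, 15, 5, 7, 11, 13, 6, 3, 9, 10, 2, 12, 14, 8, 4]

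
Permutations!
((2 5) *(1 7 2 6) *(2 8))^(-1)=((1 7 8 2 5 6))^(-1)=(1 6 5 2 8 7)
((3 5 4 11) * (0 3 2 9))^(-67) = ((0 3 5 4 11 2 9))^(-67) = (0 4 9 5 2 3 11)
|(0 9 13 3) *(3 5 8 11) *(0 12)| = 8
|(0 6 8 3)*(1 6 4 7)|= 7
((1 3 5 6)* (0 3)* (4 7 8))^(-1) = (0 1 6 5 3)(4 8 7)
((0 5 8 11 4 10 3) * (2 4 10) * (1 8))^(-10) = ((0 5 1 8 11 10 3)(2 4))^(-10) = (0 11 5 10 1 3 8)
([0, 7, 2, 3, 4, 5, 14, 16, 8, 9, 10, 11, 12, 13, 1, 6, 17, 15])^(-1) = (1 14 6 15 17 16 7)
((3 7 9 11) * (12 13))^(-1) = (3 11 9 7)(12 13)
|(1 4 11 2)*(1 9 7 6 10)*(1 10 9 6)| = 7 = |(1 4 11 2 6 9 7)|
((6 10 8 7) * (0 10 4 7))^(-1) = ((0 10 8)(4 7 6))^(-1) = (0 8 10)(4 6 7)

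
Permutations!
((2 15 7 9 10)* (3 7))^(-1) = (2 10 9 7 3 15)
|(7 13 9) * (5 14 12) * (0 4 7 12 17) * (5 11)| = |(0 4 7 13 9 12 11 5 14 17)| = 10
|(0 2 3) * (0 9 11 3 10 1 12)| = |(0 2 10 1 12)(3 9 11)| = 15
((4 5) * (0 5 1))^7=((0 5 4 1))^7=(0 1 4 5)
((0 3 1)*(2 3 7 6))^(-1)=((0 7 6 2 3 1))^(-1)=(0 1 3 2 6 7)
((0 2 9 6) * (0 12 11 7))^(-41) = (0 2 9 6 12 11 7)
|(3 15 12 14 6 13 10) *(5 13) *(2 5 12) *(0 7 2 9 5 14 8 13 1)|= 14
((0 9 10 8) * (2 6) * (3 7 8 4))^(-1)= (0 8 7 3 4 10 9)(2 6)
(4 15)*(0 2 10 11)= (0 2 10 11)(4 15)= [2, 1, 10, 3, 15, 5, 6, 7, 8, 9, 11, 0, 12, 13, 14, 4]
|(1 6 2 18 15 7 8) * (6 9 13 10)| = 10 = |(1 9 13 10 6 2 18 15 7 8)|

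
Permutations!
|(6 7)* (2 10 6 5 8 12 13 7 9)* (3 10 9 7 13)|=14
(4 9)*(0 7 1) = [7, 0, 2, 3, 9, 5, 6, 1, 8, 4] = (0 7 1)(4 9)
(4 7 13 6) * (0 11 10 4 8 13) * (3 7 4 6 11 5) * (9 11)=(0 5 3 7)(6 8 13 9 11 10)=[5, 1, 2, 7, 4, 3, 8, 0, 13, 11, 6, 10, 12, 9]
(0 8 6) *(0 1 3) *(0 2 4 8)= [0, 3, 4, 2, 8, 5, 1, 7, 6]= (1 3 2 4 8 6)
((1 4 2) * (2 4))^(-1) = (4)(1 2)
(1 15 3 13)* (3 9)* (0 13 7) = (0 13 1 15 9 3 7) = [13, 15, 2, 7, 4, 5, 6, 0, 8, 3, 10, 11, 12, 1, 14, 9]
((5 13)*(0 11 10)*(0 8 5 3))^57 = (0 11 10 8 5 13 3) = ((0 11 10 8 5 13 3))^57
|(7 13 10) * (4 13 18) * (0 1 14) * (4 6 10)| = 12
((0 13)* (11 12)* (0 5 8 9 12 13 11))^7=((0 11 13 5 8 9 12))^7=(13)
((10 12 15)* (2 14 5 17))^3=((2 14 5 17)(10 12 15))^3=(2 17 5 14)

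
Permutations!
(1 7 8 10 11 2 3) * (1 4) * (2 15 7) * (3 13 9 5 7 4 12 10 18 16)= (1 2 13 9 5 7 8 18 16 3 12 10 11 15 4)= [0, 2, 13, 12, 1, 7, 6, 8, 18, 5, 11, 15, 10, 9, 14, 4, 3, 17, 16]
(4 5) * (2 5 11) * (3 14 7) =(2 5 4 11)(3 14 7) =[0, 1, 5, 14, 11, 4, 6, 3, 8, 9, 10, 2, 12, 13, 7]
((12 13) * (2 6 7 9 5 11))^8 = (13)(2 7 5)(6 9 11)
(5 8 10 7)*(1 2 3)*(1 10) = (1 2 3 10 7 5 8) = [0, 2, 3, 10, 4, 8, 6, 5, 1, 9, 7]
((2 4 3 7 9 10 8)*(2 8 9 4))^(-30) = ((3 7 4)(9 10))^(-30) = (10)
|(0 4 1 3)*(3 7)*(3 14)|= 6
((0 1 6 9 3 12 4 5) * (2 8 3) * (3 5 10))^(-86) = ((0 1 6 9 2 8 5)(3 12 4 10))^(-86) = (0 8 9 1 5 2 6)(3 4)(10 12)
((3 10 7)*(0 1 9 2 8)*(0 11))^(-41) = ((0 1 9 2 8 11)(3 10 7))^(-41) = (0 1 9 2 8 11)(3 10 7)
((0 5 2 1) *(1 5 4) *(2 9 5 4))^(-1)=(0 1 4 2)(5 9)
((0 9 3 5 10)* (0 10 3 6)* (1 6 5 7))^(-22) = (10)(0 6 1 7 3 5 9)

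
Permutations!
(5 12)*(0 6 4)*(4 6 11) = (0 11 4)(5 12) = [11, 1, 2, 3, 0, 12, 6, 7, 8, 9, 10, 4, 5]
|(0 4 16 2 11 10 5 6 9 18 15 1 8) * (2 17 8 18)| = |(0 4 16 17 8)(1 18 15)(2 11 10 5 6 9)| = 30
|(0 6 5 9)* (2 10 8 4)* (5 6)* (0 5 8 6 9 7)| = 9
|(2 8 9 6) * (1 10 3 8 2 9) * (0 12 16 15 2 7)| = 12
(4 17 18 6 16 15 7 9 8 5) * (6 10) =[0, 1, 2, 3, 17, 4, 16, 9, 5, 8, 6, 11, 12, 13, 14, 7, 15, 18, 10] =(4 17 18 10 6 16 15 7 9 8 5)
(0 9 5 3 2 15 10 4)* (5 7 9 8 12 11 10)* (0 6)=(0 8 12 11 10 4 6)(2 15 5 3)(7 9)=[8, 1, 15, 2, 6, 3, 0, 9, 12, 7, 4, 10, 11, 13, 14, 5]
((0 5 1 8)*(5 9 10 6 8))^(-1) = ((0 9 10 6 8)(1 5))^(-1) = (0 8 6 10 9)(1 5)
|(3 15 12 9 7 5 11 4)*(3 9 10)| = |(3 15 12 10)(4 9 7 5 11)| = 20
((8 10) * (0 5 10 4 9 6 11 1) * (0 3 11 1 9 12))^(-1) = (0 12 4 8 10 5)(1 6 9 11 3)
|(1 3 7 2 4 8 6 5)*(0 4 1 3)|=|(0 4 8 6 5 3 7 2 1)|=9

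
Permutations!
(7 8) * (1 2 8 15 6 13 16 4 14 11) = (1 2 8 7 15 6 13 16 4 14 11) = [0, 2, 8, 3, 14, 5, 13, 15, 7, 9, 10, 1, 12, 16, 11, 6, 4]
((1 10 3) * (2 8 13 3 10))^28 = (1 13 2 3 8)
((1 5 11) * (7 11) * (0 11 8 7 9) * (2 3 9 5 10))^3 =((0 11 1 10 2 3 9)(7 8))^3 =(0 10 9 1 3 11 2)(7 8)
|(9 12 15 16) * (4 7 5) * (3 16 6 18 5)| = |(3 16 9 12 15 6 18 5 4 7)| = 10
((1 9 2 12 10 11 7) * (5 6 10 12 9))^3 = (12)(1 10)(2 9)(5 11)(6 7) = ((12)(1 5 6 10 11 7)(2 9))^3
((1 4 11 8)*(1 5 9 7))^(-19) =(1 11 5 7 4 8 9) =((1 4 11 8 5 9 7))^(-19)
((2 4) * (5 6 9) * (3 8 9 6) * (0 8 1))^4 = (0 3 9)(1 5 8)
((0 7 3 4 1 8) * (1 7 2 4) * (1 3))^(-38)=(0 1 4)(2 8 7)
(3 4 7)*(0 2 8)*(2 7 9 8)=(0 7 3 4 9 8)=[7, 1, 2, 4, 9, 5, 6, 3, 0, 8]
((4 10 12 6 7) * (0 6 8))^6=(0 8 12 10 4 7 6)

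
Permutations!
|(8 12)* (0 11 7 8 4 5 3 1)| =|(0 11 7 8 12 4 5 3 1)| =9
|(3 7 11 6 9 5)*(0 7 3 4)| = |(0 7 11 6 9 5 4)| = 7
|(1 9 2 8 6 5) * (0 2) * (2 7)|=|(0 7 2 8 6 5 1 9)|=8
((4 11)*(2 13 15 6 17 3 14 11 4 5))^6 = (2 14 6)(3 15 5)(11 17 13)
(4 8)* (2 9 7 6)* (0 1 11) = (0 1 11)(2 9 7 6)(4 8) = [1, 11, 9, 3, 8, 5, 2, 6, 4, 7, 10, 0]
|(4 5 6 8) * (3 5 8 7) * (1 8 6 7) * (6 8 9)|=6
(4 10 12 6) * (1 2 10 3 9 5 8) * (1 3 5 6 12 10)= (12)(1 2)(3 9 6 4 5 8)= [0, 2, 1, 9, 5, 8, 4, 7, 3, 6, 10, 11, 12]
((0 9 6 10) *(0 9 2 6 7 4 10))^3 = (4 7 9 10)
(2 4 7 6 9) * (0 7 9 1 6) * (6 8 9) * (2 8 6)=(0 7)(1 6)(2 4)(8 9)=[7, 6, 4, 3, 2, 5, 1, 0, 9, 8]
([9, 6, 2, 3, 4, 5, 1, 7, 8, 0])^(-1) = (0 9)(1 6)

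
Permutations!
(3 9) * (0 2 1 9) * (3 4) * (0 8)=(0 2 1 9 4 3 8)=[2, 9, 1, 8, 3, 5, 6, 7, 0, 4]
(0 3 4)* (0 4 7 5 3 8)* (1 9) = (0 8)(1 9)(3 7 5) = [8, 9, 2, 7, 4, 3, 6, 5, 0, 1]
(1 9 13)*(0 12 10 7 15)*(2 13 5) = (0 12 10 7 15)(1 9 5 2 13) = [12, 9, 13, 3, 4, 2, 6, 15, 8, 5, 7, 11, 10, 1, 14, 0]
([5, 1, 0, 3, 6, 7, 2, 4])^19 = (0 5 7 4 6 2)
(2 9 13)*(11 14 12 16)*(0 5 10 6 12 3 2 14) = (0 5 10 6 12 16 11)(2 9 13 14 3) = [5, 1, 9, 2, 4, 10, 12, 7, 8, 13, 6, 0, 16, 14, 3, 15, 11]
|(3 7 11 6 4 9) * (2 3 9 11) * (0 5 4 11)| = 6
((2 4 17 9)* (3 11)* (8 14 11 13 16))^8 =((2 4 17 9)(3 13 16 8 14 11))^8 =(17)(3 16 14)(8 11 13)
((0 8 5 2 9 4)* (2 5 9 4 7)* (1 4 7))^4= (0 4 1 9 8)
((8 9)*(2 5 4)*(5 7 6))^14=(9)(2 4 5 6 7)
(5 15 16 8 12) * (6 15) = (5 6 15 16 8 12) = [0, 1, 2, 3, 4, 6, 15, 7, 12, 9, 10, 11, 5, 13, 14, 16, 8]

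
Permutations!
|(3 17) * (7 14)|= |(3 17)(7 14)|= 2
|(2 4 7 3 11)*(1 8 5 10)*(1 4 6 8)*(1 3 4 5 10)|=8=|(1 3 11 2 6 8 10 5)(4 7)|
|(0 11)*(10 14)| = |(0 11)(10 14)| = 2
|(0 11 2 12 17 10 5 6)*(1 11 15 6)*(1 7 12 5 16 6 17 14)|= 42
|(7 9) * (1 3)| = 2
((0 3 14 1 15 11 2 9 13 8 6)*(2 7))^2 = (0 14 15 7 9 8)(1 11 2 13 6 3)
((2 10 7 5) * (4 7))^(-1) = ((2 10 4 7 5))^(-1) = (2 5 7 4 10)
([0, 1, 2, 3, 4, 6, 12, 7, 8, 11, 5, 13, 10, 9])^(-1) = (5 10 12 6)(9 13 11)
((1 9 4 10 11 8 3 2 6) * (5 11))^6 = ((1 9 4 10 5 11 8 3 2 6))^6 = (1 8 4 2 5)(3 10 6 11 9)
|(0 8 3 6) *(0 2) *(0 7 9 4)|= 8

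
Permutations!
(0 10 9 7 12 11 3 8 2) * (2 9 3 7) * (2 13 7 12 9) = (0 10 3 8 2)(7 9 13)(11 12) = [10, 1, 0, 8, 4, 5, 6, 9, 2, 13, 3, 12, 11, 7]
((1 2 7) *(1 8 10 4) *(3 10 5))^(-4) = ((1 2 7 8 5 3 10 4))^(-4) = (1 5)(2 3)(4 8)(7 10)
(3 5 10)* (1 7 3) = (1 7 3 5 10) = [0, 7, 2, 5, 4, 10, 6, 3, 8, 9, 1]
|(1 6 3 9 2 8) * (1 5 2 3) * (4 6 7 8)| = |(1 7 8 5 2 4 6)(3 9)| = 14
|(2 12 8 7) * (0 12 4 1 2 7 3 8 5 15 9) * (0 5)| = |(0 12)(1 2 4)(3 8)(5 15 9)| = 6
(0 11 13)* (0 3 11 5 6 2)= [5, 1, 0, 11, 4, 6, 2, 7, 8, 9, 10, 13, 12, 3]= (0 5 6 2)(3 11 13)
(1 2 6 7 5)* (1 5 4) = (1 2 6 7 4) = [0, 2, 6, 3, 1, 5, 7, 4]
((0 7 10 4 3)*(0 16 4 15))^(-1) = (0 15 10 7)(3 4 16)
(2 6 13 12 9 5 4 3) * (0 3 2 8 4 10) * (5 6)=(0 3 8 4 2 5 10)(6 13 12 9)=[3, 1, 5, 8, 2, 10, 13, 7, 4, 6, 0, 11, 9, 12]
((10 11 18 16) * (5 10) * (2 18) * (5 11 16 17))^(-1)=(2 11 16 10 5 17 18)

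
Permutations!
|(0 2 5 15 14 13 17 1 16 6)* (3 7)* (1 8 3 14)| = 42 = |(0 2 5 15 1 16 6)(3 7 14 13 17 8)|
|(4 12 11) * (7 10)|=|(4 12 11)(7 10)|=6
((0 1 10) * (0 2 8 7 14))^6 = ((0 1 10 2 8 7 14))^6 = (0 14 7 8 2 10 1)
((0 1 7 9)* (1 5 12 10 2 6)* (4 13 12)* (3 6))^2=((0 5 4 13 12 10 2 3 6 1 7 9))^2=(0 4 12 2 6 7)(1 9 5 13 10 3)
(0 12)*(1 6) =(0 12)(1 6) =[12, 6, 2, 3, 4, 5, 1, 7, 8, 9, 10, 11, 0]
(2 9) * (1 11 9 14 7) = (1 11 9 2 14 7) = [0, 11, 14, 3, 4, 5, 6, 1, 8, 2, 10, 9, 12, 13, 7]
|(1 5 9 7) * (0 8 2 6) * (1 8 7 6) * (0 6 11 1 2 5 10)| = |(0 7 8 5 9 11 1 10)| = 8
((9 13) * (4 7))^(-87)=(4 7)(9 13)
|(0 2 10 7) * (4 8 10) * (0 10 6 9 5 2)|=|(2 4 8 6 9 5)(7 10)|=6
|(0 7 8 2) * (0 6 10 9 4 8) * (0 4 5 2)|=|(0 7 4 8)(2 6 10 9 5)|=20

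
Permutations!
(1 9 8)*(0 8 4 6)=(0 8 1 9 4 6)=[8, 9, 2, 3, 6, 5, 0, 7, 1, 4]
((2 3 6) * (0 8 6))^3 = ((0 8 6 2 3))^3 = (0 2 8 3 6)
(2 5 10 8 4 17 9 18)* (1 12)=(1 12)(2 5 10 8 4 17 9 18)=[0, 12, 5, 3, 17, 10, 6, 7, 4, 18, 8, 11, 1, 13, 14, 15, 16, 9, 2]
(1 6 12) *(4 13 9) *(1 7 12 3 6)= (3 6)(4 13 9)(7 12)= [0, 1, 2, 6, 13, 5, 3, 12, 8, 4, 10, 11, 7, 9]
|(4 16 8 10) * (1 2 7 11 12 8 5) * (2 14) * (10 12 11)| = 8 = |(1 14 2 7 10 4 16 5)(8 12)|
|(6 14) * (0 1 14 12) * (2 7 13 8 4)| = 5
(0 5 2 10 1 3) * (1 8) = (0 5 2 10 8 1 3) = [5, 3, 10, 0, 4, 2, 6, 7, 1, 9, 8]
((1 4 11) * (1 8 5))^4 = (1 5 8 11 4)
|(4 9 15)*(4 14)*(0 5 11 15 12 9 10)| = 14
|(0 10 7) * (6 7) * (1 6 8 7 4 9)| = |(0 10 8 7)(1 6 4 9)| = 4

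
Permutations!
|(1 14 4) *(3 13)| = 6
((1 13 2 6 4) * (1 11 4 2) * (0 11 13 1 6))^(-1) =(0 2 6 13 4 11)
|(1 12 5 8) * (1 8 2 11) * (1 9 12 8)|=10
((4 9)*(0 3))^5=((0 3)(4 9))^5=(0 3)(4 9)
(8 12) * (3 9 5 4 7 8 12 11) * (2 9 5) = (12)(2 9)(3 5 4 7 8 11) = [0, 1, 9, 5, 7, 4, 6, 8, 11, 2, 10, 3, 12]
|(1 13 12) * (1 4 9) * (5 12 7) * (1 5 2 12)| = |(1 13 7 2 12 4 9 5)| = 8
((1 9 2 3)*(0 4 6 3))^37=(0 6 1 2 4 3 9)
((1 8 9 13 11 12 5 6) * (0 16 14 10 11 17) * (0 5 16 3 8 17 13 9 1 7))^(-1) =((0 3 8 1 17 5 6 7)(10 11 12 16 14))^(-1) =(0 7 6 5 17 1 8 3)(10 14 16 12 11)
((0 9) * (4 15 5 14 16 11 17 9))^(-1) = (0 9 17 11 16 14 5 15 4)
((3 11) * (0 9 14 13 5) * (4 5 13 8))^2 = (0 14 4)(5 9 8) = ((0 9 14 8 4 5)(3 11))^2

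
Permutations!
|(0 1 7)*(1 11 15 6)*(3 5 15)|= |(0 11 3 5 15 6 1 7)|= 8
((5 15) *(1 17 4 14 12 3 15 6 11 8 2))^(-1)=(1 2 8 11 6 5 15 3 12 14 4 17)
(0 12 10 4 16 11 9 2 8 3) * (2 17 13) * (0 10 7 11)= (0 12 7 11 9 17 13 2 8 3 10 4 16)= [12, 1, 8, 10, 16, 5, 6, 11, 3, 17, 4, 9, 7, 2, 14, 15, 0, 13]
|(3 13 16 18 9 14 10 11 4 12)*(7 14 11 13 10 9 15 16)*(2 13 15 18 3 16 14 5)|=36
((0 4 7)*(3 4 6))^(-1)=((0 6 3 4 7))^(-1)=(0 7 4 3 6)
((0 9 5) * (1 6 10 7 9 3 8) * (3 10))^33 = ((0 10 7 9 5)(1 6 3 8))^33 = (0 9 10 5 7)(1 6 3 8)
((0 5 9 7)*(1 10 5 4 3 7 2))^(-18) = (0 3)(1 5 2 10 9)(4 7)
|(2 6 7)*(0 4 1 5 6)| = |(0 4 1 5 6 7 2)| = 7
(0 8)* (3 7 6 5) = (0 8)(3 7 6 5) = [8, 1, 2, 7, 4, 3, 5, 6, 0]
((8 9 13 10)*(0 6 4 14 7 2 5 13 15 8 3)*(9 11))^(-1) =((0 6 4 14 7 2 5 13 10 3)(8 11 9 15))^(-1) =(0 3 10 13 5 2 7 14 4 6)(8 15 9 11)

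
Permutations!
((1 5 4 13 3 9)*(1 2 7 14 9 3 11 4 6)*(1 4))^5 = (1 11 13 4 6 5)(2 7 14 9)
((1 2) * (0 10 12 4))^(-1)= (0 4 12 10)(1 2)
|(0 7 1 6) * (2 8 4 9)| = |(0 7 1 6)(2 8 4 9)| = 4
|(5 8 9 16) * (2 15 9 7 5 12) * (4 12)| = 6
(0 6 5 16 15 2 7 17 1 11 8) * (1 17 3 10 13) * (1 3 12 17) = [6, 11, 7, 10, 4, 16, 5, 12, 0, 9, 13, 8, 17, 3, 14, 2, 15, 1] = (0 6 5 16 15 2 7 12 17 1 11 8)(3 10 13)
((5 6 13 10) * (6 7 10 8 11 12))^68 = ((5 7 10)(6 13 8 11 12))^68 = (5 10 7)(6 11 13 12 8)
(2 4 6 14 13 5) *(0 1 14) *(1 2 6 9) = (0 2 4 9 1 14 13 5 6) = [2, 14, 4, 3, 9, 6, 0, 7, 8, 1, 10, 11, 12, 5, 13]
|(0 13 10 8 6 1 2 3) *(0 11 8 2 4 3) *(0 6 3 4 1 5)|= |(0 13 10 2 6 5)(3 11 8)|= 6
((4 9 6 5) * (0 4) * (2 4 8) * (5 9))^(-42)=((0 8 2 4 5)(6 9))^(-42)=(9)(0 4 8 5 2)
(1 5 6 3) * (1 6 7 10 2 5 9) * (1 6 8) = (1 9 6 3 8)(2 5 7 10) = [0, 9, 5, 8, 4, 7, 3, 10, 1, 6, 2]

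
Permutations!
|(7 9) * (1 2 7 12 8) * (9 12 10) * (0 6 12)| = |(0 6 12 8 1 2 7)(9 10)| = 14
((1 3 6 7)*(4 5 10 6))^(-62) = ((1 3 4 5 10 6 7))^(-62) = (1 3 4 5 10 6 7)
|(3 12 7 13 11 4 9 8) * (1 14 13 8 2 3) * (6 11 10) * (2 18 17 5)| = |(1 14 13 10 6 11 4 9 18 17 5 2 3 12 7 8)| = 16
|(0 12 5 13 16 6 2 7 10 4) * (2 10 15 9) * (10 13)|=60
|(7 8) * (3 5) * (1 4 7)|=4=|(1 4 7 8)(3 5)|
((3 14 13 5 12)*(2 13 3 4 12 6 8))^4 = (14)(2 8 6 5 13)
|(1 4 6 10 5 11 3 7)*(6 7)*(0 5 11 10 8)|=|(0 5 10 11 3 6 8)(1 4 7)|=21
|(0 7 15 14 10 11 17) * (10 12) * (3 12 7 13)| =|(0 13 3 12 10 11 17)(7 15 14)| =21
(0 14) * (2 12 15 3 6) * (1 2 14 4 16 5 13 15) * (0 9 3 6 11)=(0 4 16 5 13 15 6 14 9 3 11)(1 2 12)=[4, 2, 12, 11, 16, 13, 14, 7, 8, 3, 10, 0, 1, 15, 9, 6, 5]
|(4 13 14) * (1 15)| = 6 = |(1 15)(4 13 14)|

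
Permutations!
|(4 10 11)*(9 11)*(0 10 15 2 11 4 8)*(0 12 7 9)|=|(0 10)(2 11 8 12 7 9 4 15)|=8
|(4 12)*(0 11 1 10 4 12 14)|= |(0 11 1 10 4 14)|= 6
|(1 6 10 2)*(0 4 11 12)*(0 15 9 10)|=10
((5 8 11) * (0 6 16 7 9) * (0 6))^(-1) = (5 11 8)(6 9 7 16)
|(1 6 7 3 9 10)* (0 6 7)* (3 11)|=6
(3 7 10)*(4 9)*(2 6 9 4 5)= (2 6 9 5)(3 7 10)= [0, 1, 6, 7, 4, 2, 9, 10, 8, 5, 3]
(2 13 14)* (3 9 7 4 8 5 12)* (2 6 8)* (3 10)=[0, 1, 13, 9, 2, 12, 8, 4, 5, 7, 3, 11, 10, 14, 6]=(2 13 14 6 8 5 12 10 3 9 7 4)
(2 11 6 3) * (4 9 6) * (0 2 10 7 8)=(0 2 11 4 9 6 3 10 7 8)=[2, 1, 11, 10, 9, 5, 3, 8, 0, 6, 7, 4]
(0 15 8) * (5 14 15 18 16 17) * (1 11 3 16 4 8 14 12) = (0 18 4 8)(1 11 3 16 17 5 12)(14 15) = [18, 11, 2, 16, 8, 12, 6, 7, 0, 9, 10, 3, 1, 13, 15, 14, 17, 5, 4]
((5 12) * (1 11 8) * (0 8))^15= ((0 8 1 11)(5 12))^15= (0 11 1 8)(5 12)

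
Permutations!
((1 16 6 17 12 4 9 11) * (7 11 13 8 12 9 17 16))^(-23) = ((1 7 11)(4 17 9 13 8 12)(6 16))^(-23) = (1 7 11)(4 17 9 13 8 12)(6 16)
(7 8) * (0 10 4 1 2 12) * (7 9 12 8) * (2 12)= [10, 12, 8, 3, 1, 5, 6, 7, 9, 2, 4, 11, 0]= (0 10 4 1 12)(2 8 9)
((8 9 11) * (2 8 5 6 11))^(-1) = ((2 8 9)(5 6 11))^(-1) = (2 9 8)(5 11 6)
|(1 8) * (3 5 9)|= 6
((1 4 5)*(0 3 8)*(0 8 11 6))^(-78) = ((0 3 11 6)(1 4 5))^(-78) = (0 11)(3 6)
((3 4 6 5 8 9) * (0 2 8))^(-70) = (0 8 3 6)(2 9 4 5)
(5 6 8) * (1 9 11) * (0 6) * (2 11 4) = [6, 9, 11, 3, 2, 0, 8, 7, 5, 4, 10, 1] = (0 6 8 5)(1 9 4 2 11)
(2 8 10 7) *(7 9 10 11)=(2 8 11 7)(9 10)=[0, 1, 8, 3, 4, 5, 6, 2, 11, 10, 9, 7]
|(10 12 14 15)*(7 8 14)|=6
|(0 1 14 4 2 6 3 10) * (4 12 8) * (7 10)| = 11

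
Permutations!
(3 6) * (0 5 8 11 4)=(0 5 8 11 4)(3 6)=[5, 1, 2, 6, 0, 8, 3, 7, 11, 9, 10, 4]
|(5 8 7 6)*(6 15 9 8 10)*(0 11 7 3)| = 21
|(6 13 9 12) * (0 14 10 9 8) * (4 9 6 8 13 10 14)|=|(14)(0 4 9 12 8)(6 10)|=10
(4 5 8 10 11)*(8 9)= (4 5 9 8 10 11)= [0, 1, 2, 3, 5, 9, 6, 7, 10, 8, 11, 4]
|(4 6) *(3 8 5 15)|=|(3 8 5 15)(4 6)|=4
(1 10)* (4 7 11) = (1 10)(4 7 11) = [0, 10, 2, 3, 7, 5, 6, 11, 8, 9, 1, 4]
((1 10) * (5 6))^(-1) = ((1 10)(5 6))^(-1) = (1 10)(5 6)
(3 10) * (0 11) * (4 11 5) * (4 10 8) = (0 5 10 3 8 4 11) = [5, 1, 2, 8, 11, 10, 6, 7, 4, 9, 3, 0]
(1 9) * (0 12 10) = (0 12 10)(1 9) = [12, 9, 2, 3, 4, 5, 6, 7, 8, 1, 0, 11, 10]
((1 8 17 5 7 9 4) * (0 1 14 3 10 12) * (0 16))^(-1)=(0 16 12 10 3 14 4 9 7 5 17 8 1)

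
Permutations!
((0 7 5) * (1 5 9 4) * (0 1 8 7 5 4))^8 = (0 5 1 4 8 7 9)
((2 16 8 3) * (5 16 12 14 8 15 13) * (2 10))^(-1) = (2 10 3 8 14 12)(5 13 15 16)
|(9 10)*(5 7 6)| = |(5 7 6)(9 10)| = 6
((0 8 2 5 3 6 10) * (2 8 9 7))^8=(10)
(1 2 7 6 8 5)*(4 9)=[0, 2, 7, 3, 9, 1, 8, 6, 5, 4]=(1 2 7 6 8 5)(4 9)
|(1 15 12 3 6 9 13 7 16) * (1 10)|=|(1 15 12 3 6 9 13 7 16 10)|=10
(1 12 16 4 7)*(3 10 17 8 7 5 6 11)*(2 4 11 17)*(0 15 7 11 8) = (0 15 7 1 12 16 8 11 3 10 2 4 5 6 17) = [15, 12, 4, 10, 5, 6, 17, 1, 11, 9, 2, 3, 16, 13, 14, 7, 8, 0]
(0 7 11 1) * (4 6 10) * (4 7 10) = (0 10 7 11 1)(4 6) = [10, 0, 2, 3, 6, 5, 4, 11, 8, 9, 7, 1]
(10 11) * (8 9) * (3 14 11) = (3 14 11 10)(8 9) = [0, 1, 2, 14, 4, 5, 6, 7, 9, 8, 3, 10, 12, 13, 11]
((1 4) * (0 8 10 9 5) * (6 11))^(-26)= ((0 8 10 9 5)(1 4)(6 11))^(-26)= (11)(0 5 9 10 8)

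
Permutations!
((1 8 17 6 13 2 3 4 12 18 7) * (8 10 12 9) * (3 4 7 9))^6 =((1 10 12 18 9 8 17 6 13 2 4 3 7))^6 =(1 17 7 8 3 9 4 18 2 12 13 10 6)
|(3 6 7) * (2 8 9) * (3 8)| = 6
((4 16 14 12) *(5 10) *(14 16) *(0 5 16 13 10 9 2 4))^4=((0 5 9 2 4 14 12)(10 16 13))^4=(0 4 5 14 9 12 2)(10 16 13)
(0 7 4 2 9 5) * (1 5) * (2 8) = (0 7 4 8 2 9 1 5) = [7, 5, 9, 3, 8, 0, 6, 4, 2, 1]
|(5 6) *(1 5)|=3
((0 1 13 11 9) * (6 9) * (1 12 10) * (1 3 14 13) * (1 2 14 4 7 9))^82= ((0 12 10 3 4 7 9)(1 2 14 13 11 6))^82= (0 7 3 12 9 4 10)(1 11 14)(2 6 13)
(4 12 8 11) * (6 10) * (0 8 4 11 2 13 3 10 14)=(0 8 2 13 3 10 6 14)(4 12)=[8, 1, 13, 10, 12, 5, 14, 7, 2, 9, 6, 11, 4, 3, 0]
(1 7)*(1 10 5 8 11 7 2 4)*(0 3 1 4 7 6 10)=(0 3 1 2 7)(5 8 11 6 10)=[3, 2, 7, 1, 4, 8, 10, 0, 11, 9, 5, 6]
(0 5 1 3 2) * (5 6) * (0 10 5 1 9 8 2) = (0 6 1 3)(2 10 5 9 8) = [6, 3, 10, 0, 4, 9, 1, 7, 2, 8, 5]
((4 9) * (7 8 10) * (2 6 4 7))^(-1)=(2 10 8 7 9 4 6)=((2 6 4 9 7 8 10))^(-1)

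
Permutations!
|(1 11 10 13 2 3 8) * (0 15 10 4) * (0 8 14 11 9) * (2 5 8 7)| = |(0 15 10 13 5 8 1 9)(2 3 14 11 4 7)| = 24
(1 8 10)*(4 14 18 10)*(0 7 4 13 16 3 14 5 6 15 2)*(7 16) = (0 16 3 14 18 10 1 8 13 7 4 5 6 15 2) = [16, 8, 0, 14, 5, 6, 15, 4, 13, 9, 1, 11, 12, 7, 18, 2, 3, 17, 10]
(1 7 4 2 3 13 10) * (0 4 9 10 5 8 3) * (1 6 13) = (0 4 2)(1 7 9 10 6 13 5 8 3) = [4, 7, 0, 1, 2, 8, 13, 9, 3, 10, 6, 11, 12, 5]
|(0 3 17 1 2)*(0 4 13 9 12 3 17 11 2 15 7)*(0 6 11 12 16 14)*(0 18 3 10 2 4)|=17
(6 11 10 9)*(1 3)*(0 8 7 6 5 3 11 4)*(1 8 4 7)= (0 4)(1 11 10 9 5 3 8)(6 7)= [4, 11, 2, 8, 0, 3, 7, 6, 1, 5, 9, 10]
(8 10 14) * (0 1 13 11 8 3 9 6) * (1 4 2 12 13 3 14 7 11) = [4, 3, 12, 9, 2, 5, 0, 11, 10, 6, 7, 8, 13, 1, 14] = (14)(0 4 2 12 13 1 3 9 6)(7 11 8 10)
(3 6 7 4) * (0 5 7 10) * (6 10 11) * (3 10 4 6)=(0 5 7 6 11 3 4 10)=[5, 1, 2, 4, 10, 7, 11, 6, 8, 9, 0, 3]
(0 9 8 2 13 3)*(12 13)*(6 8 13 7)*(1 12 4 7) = [9, 12, 4, 0, 7, 5, 8, 6, 2, 13, 10, 11, 1, 3] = (0 9 13 3)(1 12)(2 4 7 6 8)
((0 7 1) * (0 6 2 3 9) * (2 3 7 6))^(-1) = ((0 6 3 9)(1 2 7))^(-1) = (0 9 3 6)(1 7 2)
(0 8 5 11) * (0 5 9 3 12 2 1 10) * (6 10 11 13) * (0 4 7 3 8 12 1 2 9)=(0 12 9 8)(1 11 5 13 6 10 4 7 3)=[12, 11, 2, 1, 7, 13, 10, 3, 0, 8, 4, 5, 9, 6]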